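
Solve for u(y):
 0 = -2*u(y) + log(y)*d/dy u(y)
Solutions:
 u(y) = C1*exp(2*li(y))


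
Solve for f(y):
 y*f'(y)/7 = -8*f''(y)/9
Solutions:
 f(y) = C1 + C2*erf(3*sqrt(7)*y/28)


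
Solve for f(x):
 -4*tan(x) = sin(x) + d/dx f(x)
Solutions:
 f(x) = C1 + 4*log(cos(x)) + cos(x)


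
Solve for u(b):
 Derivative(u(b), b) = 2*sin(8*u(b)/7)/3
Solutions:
 -2*b/3 + 7*log(cos(8*u(b)/7) - 1)/16 - 7*log(cos(8*u(b)/7) + 1)/16 = C1


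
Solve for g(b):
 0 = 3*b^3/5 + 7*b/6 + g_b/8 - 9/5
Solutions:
 g(b) = C1 - 6*b^4/5 - 14*b^2/3 + 72*b/5


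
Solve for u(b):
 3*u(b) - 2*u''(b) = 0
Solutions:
 u(b) = C1*exp(-sqrt(6)*b/2) + C2*exp(sqrt(6)*b/2)


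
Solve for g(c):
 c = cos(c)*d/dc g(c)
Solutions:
 g(c) = C1 + Integral(c/cos(c), c)


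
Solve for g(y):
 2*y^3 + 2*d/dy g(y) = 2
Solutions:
 g(y) = C1 - y^4/4 + y


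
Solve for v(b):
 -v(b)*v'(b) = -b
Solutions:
 v(b) = -sqrt(C1 + b^2)
 v(b) = sqrt(C1 + b^2)


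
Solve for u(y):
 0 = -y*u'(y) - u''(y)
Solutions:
 u(y) = C1 + C2*erf(sqrt(2)*y/2)


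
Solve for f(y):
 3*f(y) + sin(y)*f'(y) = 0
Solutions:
 f(y) = C1*(cos(y) + 1)^(3/2)/(cos(y) - 1)^(3/2)


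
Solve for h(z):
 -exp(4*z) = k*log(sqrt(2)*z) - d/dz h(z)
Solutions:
 h(z) = C1 + k*z*log(z) + k*z*(-1 + log(2)/2) + exp(4*z)/4


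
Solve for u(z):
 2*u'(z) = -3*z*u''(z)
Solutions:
 u(z) = C1 + C2*z^(1/3)


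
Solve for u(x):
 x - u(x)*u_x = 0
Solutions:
 u(x) = -sqrt(C1 + x^2)
 u(x) = sqrt(C1 + x^2)


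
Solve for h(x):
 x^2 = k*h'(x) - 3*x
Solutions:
 h(x) = C1 + x^3/(3*k) + 3*x^2/(2*k)


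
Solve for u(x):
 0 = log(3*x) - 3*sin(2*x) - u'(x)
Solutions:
 u(x) = C1 + x*log(x) - x + x*log(3) + 3*cos(2*x)/2


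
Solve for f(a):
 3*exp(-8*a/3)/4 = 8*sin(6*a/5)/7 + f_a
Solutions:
 f(a) = C1 + 20*cos(6*a/5)/21 - 9*exp(-8*a/3)/32


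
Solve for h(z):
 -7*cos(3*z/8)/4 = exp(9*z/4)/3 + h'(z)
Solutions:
 h(z) = C1 - 4*exp(9*z/4)/27 - 14*sin(3*z/8)/3


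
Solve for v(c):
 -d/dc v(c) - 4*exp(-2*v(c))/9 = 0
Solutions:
 v(c) = log(-sqrt(C1 - 8*c)) - log(3)
 v(c) = log(C1 - 8*c)/2 - log(3)


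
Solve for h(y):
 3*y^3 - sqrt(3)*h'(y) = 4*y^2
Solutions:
 h(y) = C1 + sqrt(3)*y^4/4 - 4*sqrt(3)*y^3/9


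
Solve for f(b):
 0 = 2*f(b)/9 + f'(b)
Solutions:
 f(b) = C1*exp(-2*b/9)


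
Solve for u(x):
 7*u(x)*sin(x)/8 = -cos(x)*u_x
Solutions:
 u(x) = C1*cos(x)^(7/8)


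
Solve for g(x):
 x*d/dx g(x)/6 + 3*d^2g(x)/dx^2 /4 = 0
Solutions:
 g(x) = C1 + C2*erf(x/3)


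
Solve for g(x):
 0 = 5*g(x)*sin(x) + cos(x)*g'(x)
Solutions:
 g(x) = C1*cos(x)^5


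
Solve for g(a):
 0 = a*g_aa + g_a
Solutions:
 g(a) = C1 + C2*log(a)


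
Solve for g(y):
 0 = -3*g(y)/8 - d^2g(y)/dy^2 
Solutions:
 g(y) = C1*sin(sqrt(6)*y/4) + C2*cos(sqrt(6)*y/4)


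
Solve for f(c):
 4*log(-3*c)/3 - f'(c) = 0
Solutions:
 f(c) = C1 + 4*c*log(-c)/3 + 4*c*(-1 + log(3))/3


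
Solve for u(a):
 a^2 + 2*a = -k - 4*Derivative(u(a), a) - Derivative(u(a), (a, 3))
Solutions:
 u(a) = C1 + C2*sin(2*a) + C3*cos(2*a) - a^3/12 - a^2/4 - a*k/4 + a/8


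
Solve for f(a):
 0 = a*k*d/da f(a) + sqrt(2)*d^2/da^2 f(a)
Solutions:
 f(a) = Piecewise((-2^(3/4)*sqrt(pi)*C1*erf(2^(1/4)*a*sqrt(k)/2)/(2*sqrt(k)) - C2, (k > 0) | (k < 0)), (-C1*a - C2, True))


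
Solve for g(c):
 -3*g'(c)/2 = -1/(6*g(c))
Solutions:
 g(c) = -sqrt(C1 + 2*c)/3
 g(c) = sqrt(C1 + 2*c)/3


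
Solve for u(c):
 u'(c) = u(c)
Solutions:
 u(c) = C1*exp(c)


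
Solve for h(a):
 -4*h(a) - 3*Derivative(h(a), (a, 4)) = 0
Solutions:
 h(a) = (C1*sin(3^(3/4)*a/3) + C2*cos(3^(3/4)*a/3))*exp(-3^(3/4)*a/3) + (C3*sin(3^(3/4)*a/3) + C4*cos(3^(3/4)*a/3))*exp(3^(3/4)*a/3)


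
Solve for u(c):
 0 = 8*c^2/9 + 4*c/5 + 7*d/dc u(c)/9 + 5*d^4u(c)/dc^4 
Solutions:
 u(c) = C1 + C4*exp(-525^(1/3)*c/15) - 8*c^3/21 - 18*c^2/35 + (C2*sin(175^(1/3)*3^(5/6)*c/30) + C3*cos(175^(1/3)*3^(5/6)*c/30))*exp(525^(1/3)*c/30)


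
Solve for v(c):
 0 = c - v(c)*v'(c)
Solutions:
 v(c) = -sqrt(C1 + c^2)
 v(c) = sqrt(C1 + c^2)


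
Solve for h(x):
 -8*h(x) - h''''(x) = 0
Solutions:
 h(x) = (C1*sin(2^(1/4)*x) + C2*cos(2^(1/4)*x))*exp(-2^(1/4)*x) + (C3*sin(2^(1/4)*x) + C4*cos(2^(1/4)*x))*exp(2^(1/4)*x)


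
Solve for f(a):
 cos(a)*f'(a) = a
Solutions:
 f(a) = C1 + Integral(a/cos(a), a)


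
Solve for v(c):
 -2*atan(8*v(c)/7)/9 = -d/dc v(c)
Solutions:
 Integral(1/atan(8*_y/7), (_y, v(c))) = C1 + 2*c/9


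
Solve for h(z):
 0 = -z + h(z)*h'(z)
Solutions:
 h(z) = -sqrt(C1 + z^2)
 h(z) = sqrt(C1 + z^2)


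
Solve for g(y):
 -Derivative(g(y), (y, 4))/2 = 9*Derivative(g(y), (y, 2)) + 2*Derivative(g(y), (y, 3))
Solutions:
 g(y) = C1 + C2*y + (C3*sin(sqrt(14)*y) + C4*cos(sqrt(14)*y))*exp(-2*y)


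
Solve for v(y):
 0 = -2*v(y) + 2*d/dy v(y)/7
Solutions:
 v(y) = C1*exp(7*y)


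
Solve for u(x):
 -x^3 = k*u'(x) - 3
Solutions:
 u(x) = C1 - x^4/(4*k) + 3*x/k


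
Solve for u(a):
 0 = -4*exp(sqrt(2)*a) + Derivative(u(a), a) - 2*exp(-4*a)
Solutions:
 u(a) = C1 + 2*sqrt(2)*exp(sqrt(2)*a) - exp(-4*a)/2


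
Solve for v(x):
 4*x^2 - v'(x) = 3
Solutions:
 v(x) = C1 + 4*x^3/3 - 3*x


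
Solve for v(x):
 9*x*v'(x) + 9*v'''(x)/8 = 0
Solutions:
 v(x) = C1 + Integral(C2*airyai(-2*x) + C3*airybi(-2*x), x)


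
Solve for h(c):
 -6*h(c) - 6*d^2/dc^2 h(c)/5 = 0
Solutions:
 h(c) = C1*sin(sqrt(5)*c) + C2*cos(sqrt(5)*c)


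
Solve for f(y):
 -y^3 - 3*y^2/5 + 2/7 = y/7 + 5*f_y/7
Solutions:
 f(y) = C1 - 7*y^4/20 - 7*y^3/25 - y^2/10 + 2*y/5


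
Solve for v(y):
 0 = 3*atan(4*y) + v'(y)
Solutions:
 v(y) = C1 - 3*y*atan(4*y) + 3*log(16*y^2 + 1)/8


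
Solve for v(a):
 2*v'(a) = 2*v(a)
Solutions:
 v(a) = C1*exp(a)


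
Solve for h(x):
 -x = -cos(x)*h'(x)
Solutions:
 h(x) = C1 + Integral(x/cos(x), x)


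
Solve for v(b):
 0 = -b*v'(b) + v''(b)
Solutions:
 v(b) = C1 + C2*erfi(sqrt(2)*b/2)


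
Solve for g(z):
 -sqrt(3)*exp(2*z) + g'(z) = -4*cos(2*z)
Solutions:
 g(z) = C1 + sqrt(3)*exp(2*z)/2 - 2*sin(2*z)


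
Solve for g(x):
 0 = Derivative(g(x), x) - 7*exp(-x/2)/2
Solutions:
 g(x) = C1 - 7*exp(-x/2)


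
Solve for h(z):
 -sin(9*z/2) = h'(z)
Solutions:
 h(z) = C1 + 2*cos(9*z/2)/9


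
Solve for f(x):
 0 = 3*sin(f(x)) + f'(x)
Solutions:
 f(x) = -acos((-C1 - exp(6*x))/(C1 - exp(6*x))) + 2*pi
 f(x) = acos((-C1 - exp(6*x))/(C1 - exp(6*x)))


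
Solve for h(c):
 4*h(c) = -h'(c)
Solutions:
 h(c) = C1*exp(-4*c)


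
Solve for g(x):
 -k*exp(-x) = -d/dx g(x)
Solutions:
 g(x) = C1 - k*exp(-x)


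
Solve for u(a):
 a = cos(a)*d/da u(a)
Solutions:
 u(a) = C1 + Integral(a/cos(a), a)


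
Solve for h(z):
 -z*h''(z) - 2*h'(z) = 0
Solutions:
 h(z) = C1 + C2/z


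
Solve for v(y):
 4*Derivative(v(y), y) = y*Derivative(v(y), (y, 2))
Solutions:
 v(y) = C1 + C2*y^5


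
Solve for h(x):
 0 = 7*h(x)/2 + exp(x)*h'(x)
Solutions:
 h(x) = C1*exp(7*exp(-x)/2)


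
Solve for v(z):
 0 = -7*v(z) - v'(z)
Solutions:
 v(z) = C1*exp(-7*z)


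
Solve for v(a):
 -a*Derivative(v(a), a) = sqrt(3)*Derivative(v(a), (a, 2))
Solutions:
 v(a) = C1 + C2*erf(sqrt(2)*3^(3/4)*a/6)


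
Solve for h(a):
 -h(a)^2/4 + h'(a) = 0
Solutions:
 h(a) = -4/(C1 + a)


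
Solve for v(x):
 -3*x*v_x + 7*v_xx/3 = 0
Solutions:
 v(x) = C1 + C2*erfi(3*sqrt(14)*x/14)


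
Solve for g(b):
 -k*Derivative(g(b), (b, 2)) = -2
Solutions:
 g(b) = C1 + C2*b + b^2/k


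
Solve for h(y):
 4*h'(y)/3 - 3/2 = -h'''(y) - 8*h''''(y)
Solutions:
 h(y) = C1 + C2*exp(y*(-2 + (48*sqrt(577) + 1153)^(-1/3) + (48*sqrt(577) + 1153)^(1/3))/48)*sin(sqrt(3)*y*(-(48*sqrt(577) + 1153)^(1/3) + (48*sqrt(577) + 1153)^(-1/3))/48) + C3*exp(y*(-2 + (48*sqrt(577) + 1153)^(-1/3) + (48*sqrt(577) + 1153)^(1/3))/48)*cos(sqrt(3)*y*(-(48*sqrt(577) + 1153)^(1/3) + (48*sqrt(577) + 1153)^(-1/3))/48) + C4*exp(-y*((48*sqrt(577) + 1153)^(-1/3) + 1 + (48*sqrt(577) + 1153)^(1/3))/24) + 9*y/8


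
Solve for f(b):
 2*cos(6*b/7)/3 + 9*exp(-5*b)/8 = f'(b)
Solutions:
 f(b) = C1 + 7*sin(6*b/7)/9 - 9*exp(-5*b)/40


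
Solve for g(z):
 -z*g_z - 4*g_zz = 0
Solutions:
 g(z) = C1 + C2*erf(sqrt(2)*z/4)


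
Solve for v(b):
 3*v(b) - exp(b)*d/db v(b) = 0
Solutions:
 v(b) = C1*exp(-3*exp(-b))


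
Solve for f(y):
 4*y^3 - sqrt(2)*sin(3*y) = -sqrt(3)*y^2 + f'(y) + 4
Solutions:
 f(y) = C1 + y^4 + sqrt(3)*y^3/3 - 4*y + sqrt(2)*cos(3*y)/3


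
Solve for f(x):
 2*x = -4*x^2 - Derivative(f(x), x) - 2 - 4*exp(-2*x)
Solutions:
 f(x) = C1 - 4*x^3/3 - x^2 - 2*x + 2*exp(-2*x)


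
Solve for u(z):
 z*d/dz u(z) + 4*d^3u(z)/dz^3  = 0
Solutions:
 u(z) = C1 + Integral(C2*airyai(-2^(1/3)*z/2) + C3*airybi(-2^(1/3)*z/2), z)


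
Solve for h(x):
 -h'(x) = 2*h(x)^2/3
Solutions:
 h(x) = 3/(C1 + 2*x)


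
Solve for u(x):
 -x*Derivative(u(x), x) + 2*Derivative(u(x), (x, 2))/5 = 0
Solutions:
 u(x) = C1 + C2*erfi(sqrt(5)*x/2)


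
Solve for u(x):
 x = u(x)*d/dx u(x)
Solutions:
 u(x) = -sqrt(C1 + x^2)
 u(x) = sqrt(C1 + x^2)


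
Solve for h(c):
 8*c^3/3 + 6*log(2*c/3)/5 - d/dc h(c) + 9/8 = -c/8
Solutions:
 h(c) = C1 + 2*c^4/3 + c^2/16 + 6*c*log(c)/5 - 6*c*log(3)/5 - 3*c/40 + 6*c*log(2)/5


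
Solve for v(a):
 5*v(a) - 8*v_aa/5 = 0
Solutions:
 v(a) = C1*exp(-5*sqrt(2)*a/4) + C2*exp(5*sqrt(2)*a/4)


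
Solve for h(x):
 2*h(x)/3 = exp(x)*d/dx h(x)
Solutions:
 h(x) = C1*exp(-2*exp(-x)/3)


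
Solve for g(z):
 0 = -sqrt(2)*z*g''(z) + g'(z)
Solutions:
 g(z) = C1 + C2*z^(sqrt(2)/2 + 1)


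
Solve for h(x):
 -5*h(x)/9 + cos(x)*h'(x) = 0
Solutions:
 h(x) = C1*(sin(x) + 1)^(5/18)/(sin(x) - 1)^(5/18)


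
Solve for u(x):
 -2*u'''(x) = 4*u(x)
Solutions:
 u(x) = C3*exp(-2^(1/3)*x) + (C1*sin(2^(1/3)*sqrt(3)*x/2) + C2*cos(2^(1/3)*sqrt(3)*x/2))*exp(2^(1/3)*x/2)


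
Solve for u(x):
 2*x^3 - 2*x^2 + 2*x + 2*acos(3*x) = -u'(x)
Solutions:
 u(x) = C1 - x^4/2 + 2*x^3/3 - x^2 - 2*x*acos(3*x) + 2*sqrt(1 - 9*x^2)/3


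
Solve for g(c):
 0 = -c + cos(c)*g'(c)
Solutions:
 g(c) = C1 + Integral(c/cos(c), c)


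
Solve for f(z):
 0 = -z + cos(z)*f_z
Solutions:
 f(z) = C1 + Integral(z/cos(z), z)


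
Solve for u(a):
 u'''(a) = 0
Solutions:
 u(a) = C1 + C2*a + C3*a^2


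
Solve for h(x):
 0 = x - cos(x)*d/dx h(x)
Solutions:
 h(x) = C1 + Integral(x/cos(x), x)


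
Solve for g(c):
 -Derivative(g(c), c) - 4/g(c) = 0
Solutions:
 g(c) = -sqrt(C1 - 8*c)
 g(c) = sqrt(C1 - 8*c)


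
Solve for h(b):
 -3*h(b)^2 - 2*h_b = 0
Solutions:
 h(b) = 2/(C1 + 3*b)


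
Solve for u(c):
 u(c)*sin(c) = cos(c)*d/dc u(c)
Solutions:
 u(c) = C1/cos(c)


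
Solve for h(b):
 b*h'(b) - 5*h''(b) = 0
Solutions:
 h(b) = C1 + C2*erfi(sqrt(10)*b/10)


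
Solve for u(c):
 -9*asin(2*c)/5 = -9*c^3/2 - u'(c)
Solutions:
 u(c) = C1 - 9*c^4/8 + 9*c*asin(2*c)/5 + 9*sqrt(1 - 4*c^2)/10


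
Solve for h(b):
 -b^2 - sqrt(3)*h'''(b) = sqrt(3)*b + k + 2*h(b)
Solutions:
 h(b) = C3*exp(-2^(1/3)*3^(5/6)*b/3) - b^2/2 - sqrt(3)*b/2 - k/2 + (C1*sin(6^(1/3)*b/2) + C2*cos(6^(1/3)*b/2))*exp(2^(1/3)*3^(5/6)*b/6)


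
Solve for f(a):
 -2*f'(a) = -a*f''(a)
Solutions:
 f(a) = C1 + C2*a^3


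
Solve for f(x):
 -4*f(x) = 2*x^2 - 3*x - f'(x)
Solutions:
 f(x) = C1*exp(4*x) - x^2/2 + x/2 + 1/8


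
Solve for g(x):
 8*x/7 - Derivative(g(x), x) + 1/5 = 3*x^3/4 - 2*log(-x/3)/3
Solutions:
 g(x) = C1 - 3*x^4/16 + 4*x^2/7 + 2*x*log(-x)/3 + x*(-10*log(3) - 7)/15


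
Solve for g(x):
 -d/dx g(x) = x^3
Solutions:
 g(x) = C1 - x^4/4


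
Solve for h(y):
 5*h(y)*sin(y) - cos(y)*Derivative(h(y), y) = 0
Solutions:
 h(y) = C1/cos(y)^5


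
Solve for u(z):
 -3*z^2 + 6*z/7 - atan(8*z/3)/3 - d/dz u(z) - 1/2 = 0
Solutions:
 u(z) = C1 - z^3 + 3*z^2/7 - z*atan(8*z/3)/3 - z/2 + log(64*z^2 + 9)/16


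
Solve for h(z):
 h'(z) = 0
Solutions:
 h(z) = C1


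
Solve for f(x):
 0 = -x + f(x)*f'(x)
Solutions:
 f(x) = -sqrt(C1 + x^2)
 f(x) = sqrt(C1 + x^2)


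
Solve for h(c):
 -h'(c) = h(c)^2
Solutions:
 h(c) = 1/(C1 + c)


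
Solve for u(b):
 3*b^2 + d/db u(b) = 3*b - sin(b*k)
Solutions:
 u(b) = C1 - b^3 + 3*b^2/2 + cos(b*k)/k


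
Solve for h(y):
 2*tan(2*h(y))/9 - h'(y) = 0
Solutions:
 h(y) = -asin(C1*exp(4*y/9))/2 + pi/2
 h(y) = asin(C1*exp(4*y/9))/2


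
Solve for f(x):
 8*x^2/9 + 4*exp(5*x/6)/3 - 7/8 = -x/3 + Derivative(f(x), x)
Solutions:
 f(x) = C1 + 8*x^3/27 + x^2/6 - 7*x/8 + 8*exp(5*x/6)/5


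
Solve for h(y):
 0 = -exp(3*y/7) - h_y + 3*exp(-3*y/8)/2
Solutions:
 h(y) = C1 - 7*exp(3*y/7)/3 - 4*exp(-3*y/8)


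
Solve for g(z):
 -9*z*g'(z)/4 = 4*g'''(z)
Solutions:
 g(z) = C1 + Integral(C2*airyai(-6^(2/3)*z/4) + C3*airybi(-6^(2/3)*z/4), z)


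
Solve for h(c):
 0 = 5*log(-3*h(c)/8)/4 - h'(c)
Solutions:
 -4*Integral(1/(log(-_y) - 3*log(2) + log(3)), (_y, h(c)))/5 = C1 - c


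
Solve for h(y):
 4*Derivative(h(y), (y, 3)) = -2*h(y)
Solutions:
 h(y) = C3*exp(-2^(2/3)*y/2) + (C1*sin(2^(2/3)*sqrt(3)*y/4) + C2*cos(2^(2/3)*sqrt(3)*y/4))*exp(2^(2/3)*y/4)


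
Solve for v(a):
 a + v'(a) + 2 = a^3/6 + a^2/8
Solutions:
 v(a) = C1 + a^4/24 + a^3/24 - a^2/2 - 2*a


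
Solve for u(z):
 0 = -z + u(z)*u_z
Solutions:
 u(z) = -sqrt(C1 + z^2)
 u(z) = sqrt(C1 + z^2)


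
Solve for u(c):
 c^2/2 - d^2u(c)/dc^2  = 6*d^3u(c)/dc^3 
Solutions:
 u(c) = C1 + C2*c + C3*exp(-c/6) + c^4/24 - c^3 + 18*c^2


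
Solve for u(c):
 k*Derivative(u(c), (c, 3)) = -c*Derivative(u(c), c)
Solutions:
 u(c) = C1 + Integral(C2*airyai(c*(-1/k)^(1/3)) + C3*airybi(c*(-1/k)^(1/3)), c)


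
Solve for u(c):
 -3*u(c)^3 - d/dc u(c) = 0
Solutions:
 u(c) = -sqrt(2)*sqrt(-1/(C1 - 3*c))/2
 u(c) = sqrt(2)*sqrt(-1/(C1 - 3*c))/2


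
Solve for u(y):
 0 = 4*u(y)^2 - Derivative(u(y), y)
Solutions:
 u(y) = -1/(C1 + 4*y)


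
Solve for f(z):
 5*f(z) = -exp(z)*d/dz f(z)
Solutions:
 f(z) = C1*exp(5*exp(-z))


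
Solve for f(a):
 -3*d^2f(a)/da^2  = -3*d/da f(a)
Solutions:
 f(a) = C1 + C2*exp(a)


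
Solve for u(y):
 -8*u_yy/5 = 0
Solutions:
 u(y) = C1 + C2*y


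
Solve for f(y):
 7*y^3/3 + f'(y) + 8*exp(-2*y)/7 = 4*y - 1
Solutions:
 f(y) = C1 - 7*y^4/12 + 2*y^2 - y + 4*exp(-2*y)/7


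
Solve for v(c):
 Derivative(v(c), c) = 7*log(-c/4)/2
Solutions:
 v(c) = C1 + 7*c*log(-c)/2 + c*(-7*log(2) - 7/2)


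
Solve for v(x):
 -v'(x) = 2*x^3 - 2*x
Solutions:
 v(x) = C1 - x^4/2 + x^2


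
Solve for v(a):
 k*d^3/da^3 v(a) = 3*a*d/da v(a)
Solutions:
 v(a) = C1 + Integral(C2*airyai(3^(1/3)*a*(1/k)^(1/3)) + C3*airybi(3^(1/3)*a*(1/k)^(1/3)), a)


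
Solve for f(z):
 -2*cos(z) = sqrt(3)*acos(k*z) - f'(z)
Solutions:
 f(z) = C1 + sqrt(3)*Piecewise((z*acos(k*z) - sqrt(-k^2*z^2 + 1)/k, Ne(k, 0)), (pi*z/2, True)) + 2*sin(z)


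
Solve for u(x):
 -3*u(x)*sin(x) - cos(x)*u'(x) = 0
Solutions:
 u(x) = C1*cos(x)^3


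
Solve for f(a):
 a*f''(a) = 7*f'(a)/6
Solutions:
 f(a) = C1 + C2*a^(13/6)


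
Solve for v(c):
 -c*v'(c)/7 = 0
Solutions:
 v(c) = C1


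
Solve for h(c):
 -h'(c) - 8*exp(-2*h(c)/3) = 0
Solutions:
 h(c) = 3*log(-sqrt(C1 - 8*c)) - 3*log(3) + 3*log(6)/2
 h(c) = 3*log(C1 - 8*c)/2 - 3*log(3) + 3*log(6)/2


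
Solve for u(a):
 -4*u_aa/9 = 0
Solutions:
 u(a) = C1 + C2*a


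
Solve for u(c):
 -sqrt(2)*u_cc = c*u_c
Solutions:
 u(c) = C1 + C2*erf(2^(1/4)*c/2)


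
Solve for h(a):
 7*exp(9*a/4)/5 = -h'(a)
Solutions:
 h(a) = C1 - 28*exp(9*a/4)/45


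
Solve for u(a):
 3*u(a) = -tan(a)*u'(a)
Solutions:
 u(a) = C1/sin(a)^3


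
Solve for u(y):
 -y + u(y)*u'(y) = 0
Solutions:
 u(y) = -sqrt(C1 + y^2)
 u(y) = sqrt(C1 + y^2)


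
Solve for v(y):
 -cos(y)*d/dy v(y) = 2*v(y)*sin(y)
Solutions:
 v(y) = C1*cos(y)^2


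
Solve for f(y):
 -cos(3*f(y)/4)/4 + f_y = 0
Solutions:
 -y/4 - 2*log(sin(3*f(y)/4) - 1)/3 + 2*log(sin(3*f(y)/4) + 1)/3 = C1


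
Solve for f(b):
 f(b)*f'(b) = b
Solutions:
 f(b) = -sqrt(C1 + b^2)
 f(b) = sqrt(C1 + b^2)


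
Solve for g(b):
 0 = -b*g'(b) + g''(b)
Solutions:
 g(b) = C1 + C2*erfi(sqrt(2)*b/2)


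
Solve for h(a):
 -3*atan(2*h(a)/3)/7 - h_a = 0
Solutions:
 Integral(1/atan(2*_y/3), (_y, h(a))) = C1 - 3*a/7


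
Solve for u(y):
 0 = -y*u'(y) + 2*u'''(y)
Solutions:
 u(y) = C1 + Integral(C2*airyai(2^(2/3)*y/2) + C3*airybi(2^(2/3)*y/2), y)


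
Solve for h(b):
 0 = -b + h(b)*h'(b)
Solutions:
 h(b) = -sqrt(C1 + b^2)
 h(b) = sqrt(C1 + b^2)


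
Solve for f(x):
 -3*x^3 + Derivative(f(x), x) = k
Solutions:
 f(x) = C1 + k*x + 3*x^4/4


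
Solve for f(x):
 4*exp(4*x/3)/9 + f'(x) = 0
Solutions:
 f(x) = C1 - exp(4*x/3)/3


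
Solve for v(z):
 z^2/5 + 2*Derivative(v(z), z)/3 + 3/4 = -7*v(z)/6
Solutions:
 v(z) = C1*exp(-7*z/4) - 6*z^2/35 + 48*z/245 - 2589/3430


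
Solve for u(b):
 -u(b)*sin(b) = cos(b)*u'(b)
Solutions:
 u(b) = C1*cos(b)


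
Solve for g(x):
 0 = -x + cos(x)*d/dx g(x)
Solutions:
 g(x) = C1 + Integral(x/cos(x), x)


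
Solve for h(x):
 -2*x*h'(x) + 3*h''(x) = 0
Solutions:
 h(x) = C1 + C2*erfi(sqrt(3)*x/3)


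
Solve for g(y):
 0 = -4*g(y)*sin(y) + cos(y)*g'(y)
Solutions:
 g(y) = C1/cos(y)^4


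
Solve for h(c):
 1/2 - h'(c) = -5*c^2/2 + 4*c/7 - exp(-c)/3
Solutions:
 h(c) = C1 + 5*c^3/6 - 2*c^2/7 + c/2 - exp(-c)/3


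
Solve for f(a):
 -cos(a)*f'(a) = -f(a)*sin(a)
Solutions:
 f(a) = C1/cos(a)


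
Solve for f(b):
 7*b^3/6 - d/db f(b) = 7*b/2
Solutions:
 f(b) = C1 + 7*b^4/24 - 7*b^2/4


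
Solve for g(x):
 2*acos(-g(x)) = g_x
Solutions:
 Integral(1/acos(-_y), (_y, g(x))) = C1 + 2*x


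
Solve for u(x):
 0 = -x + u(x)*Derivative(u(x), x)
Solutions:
 u(x) = -sqrt(C1 + x^2)
 u(x) = sqrt(C1 + x^2)


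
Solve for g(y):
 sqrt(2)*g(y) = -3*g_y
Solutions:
 g(y) = C1*exp(-sqrt(2)*y/3)


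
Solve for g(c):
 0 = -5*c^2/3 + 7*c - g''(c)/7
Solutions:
 g(c) = C1 + C2*c - 35*c^4/36 + 49*c^3/6


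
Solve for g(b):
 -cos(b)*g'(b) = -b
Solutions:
 g(b) = C1 + Integral(b/cos(b), b)


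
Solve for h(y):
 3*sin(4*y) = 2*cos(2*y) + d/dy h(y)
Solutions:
 h(y) = C1 - sin(2*y) - 3*cos(4*y)/4


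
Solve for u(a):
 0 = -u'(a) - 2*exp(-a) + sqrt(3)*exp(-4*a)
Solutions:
 u(a) = C1 + 2*exp(-a) - sqrt(3)*exp(-4*a)/4


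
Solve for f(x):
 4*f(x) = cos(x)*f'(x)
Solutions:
 f(x) = C1*(sin(x)^2 + 2*sin(x) + 1)/(sin(x)^2 - 2*sin(x) + 1)


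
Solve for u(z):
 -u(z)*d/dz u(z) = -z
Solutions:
 u(z) = -sqrt(C1 + z^2)
 u(z) = sqrt(C1 + z^2)


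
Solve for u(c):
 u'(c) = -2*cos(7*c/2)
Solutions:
 u(c) = C1 - 4*sin(7*c/2)/7


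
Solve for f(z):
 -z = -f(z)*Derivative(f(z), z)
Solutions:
 f(z) = -sqrt(C1 + z^2)
 f(z) = sqrt(C1 + z^2)


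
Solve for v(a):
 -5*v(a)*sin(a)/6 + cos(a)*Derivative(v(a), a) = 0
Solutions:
 v(a) = C1/cos(a)^(5/6)


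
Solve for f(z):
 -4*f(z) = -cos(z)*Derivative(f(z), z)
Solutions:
 f(z) = C1*(sin(z)^2 + 2*sin(z) + 1)/(sin(z)^2 - 2*sin(z) + 1)


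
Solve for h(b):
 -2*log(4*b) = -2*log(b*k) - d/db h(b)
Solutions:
 h(b) = C1 + 2*b*(-log(k) + 2*log(2))


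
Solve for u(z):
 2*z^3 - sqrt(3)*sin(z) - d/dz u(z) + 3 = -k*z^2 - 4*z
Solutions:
 u(z) = C1 + k*z^3/3 + z^4/2 + 2*z^2 + 3*z + sqrt(3)*cos(z)


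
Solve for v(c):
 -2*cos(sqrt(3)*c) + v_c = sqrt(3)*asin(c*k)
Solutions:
 v(c) = C1 + sqrt(3)*Piecewise((c*asin(c*k) + sqrt(-c^2*k^2 + 1)/k, Ne(k, 0)), (0, True)) + 2*sqrt(3)*sin(sqrt(3)*c)/3


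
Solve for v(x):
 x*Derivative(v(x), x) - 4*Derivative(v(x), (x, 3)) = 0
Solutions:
 v(x) = C1 + Integral(C2*airyai(2^(1/3)*x/2) + C3*airybi(2^(1/3)*x/2), x)


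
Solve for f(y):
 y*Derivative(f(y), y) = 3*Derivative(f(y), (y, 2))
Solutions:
 f(y) = C1 + C2*erfi(sqrt(6)*y/6)


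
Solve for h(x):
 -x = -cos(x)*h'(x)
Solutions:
 h(x) = C1 + Integral(x/cos(x), x)


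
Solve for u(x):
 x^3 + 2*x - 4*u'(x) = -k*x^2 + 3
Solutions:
 u(x) = C1 + k*x^3/12 + x^4/16 + x^2/4 - 3*x/4


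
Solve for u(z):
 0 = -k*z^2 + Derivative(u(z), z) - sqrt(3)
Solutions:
 u(z) = C1 + k*z^3/3 + sqrt(3)*z


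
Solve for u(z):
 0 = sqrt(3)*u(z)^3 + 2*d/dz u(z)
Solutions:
 u(z) = -sqrt(-1/(C1 - sqrt(3)*z))
 u(z) = sqrt(-1/(C1 - sqrt(3)*z))


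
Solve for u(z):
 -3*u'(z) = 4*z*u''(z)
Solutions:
 u(z) = C1 + C2*z^(1/4)


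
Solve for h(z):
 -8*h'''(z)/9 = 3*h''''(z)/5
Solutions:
 h(z) = C1 + C2*z + C3*z^2 + C4*exp(-40*z/27)


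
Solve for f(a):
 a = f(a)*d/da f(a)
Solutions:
 f(a) = -sqrt(C1 + a^2)
 f(a) = sqrt(C1 + a^2)


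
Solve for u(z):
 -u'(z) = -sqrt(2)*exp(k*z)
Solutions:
 u(z) = C1 + sqrt(2)*exp(k*z)/k


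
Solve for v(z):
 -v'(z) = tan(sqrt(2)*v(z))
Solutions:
 v(z) = sqrt(2)*(pi - asin(C1*exp(-sqrt(2)*z)))/2
 v(z) = sqrt(2)*asin(C1*exp(-sqrt(2)*z))/2


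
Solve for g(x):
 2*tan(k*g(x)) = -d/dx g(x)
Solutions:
 g(x) = Piecewise((-asin(exp(C1*k - 2*k*x))/k + pi/k, Ne(k, 0)), (nan, True))
 g(x) = Piecewise((asin(exp(C1*k - 2*k*x))/k, Ne(k, 0)), (nan, True))


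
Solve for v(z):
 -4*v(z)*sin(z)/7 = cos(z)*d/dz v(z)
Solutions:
 v(z) = C1*cos(z)^(4/7)


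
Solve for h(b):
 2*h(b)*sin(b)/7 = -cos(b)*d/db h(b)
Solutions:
 h(b) = C1*cos(b)^(2/7)


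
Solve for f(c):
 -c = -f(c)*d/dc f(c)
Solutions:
 f(c) = -sqrt(C1 + c^2)
 f(c) = sqrt(C1 + c^2)


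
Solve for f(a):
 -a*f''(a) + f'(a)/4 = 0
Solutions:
 f(a) = C1 + C2*a^(5/4)


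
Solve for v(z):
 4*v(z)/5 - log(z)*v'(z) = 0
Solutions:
 v(z) = C1*exp(4*li(z)/5)


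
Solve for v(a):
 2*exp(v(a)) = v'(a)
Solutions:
 v(a) = log(-1/(C1 + 2*a))


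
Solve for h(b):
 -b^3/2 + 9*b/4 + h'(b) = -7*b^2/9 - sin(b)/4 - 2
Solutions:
 h(b) = C1 + b^4/8 - 7*b^3/27 - 9*b^2/8 - 2*b + cos(b)/4


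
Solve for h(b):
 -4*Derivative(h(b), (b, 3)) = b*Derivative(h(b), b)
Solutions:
 h(b) = C1 + Integral(C2*airyai(-2^(1/3)*b/2) + C3*airybi(-2^(1/3)*b/2), b)


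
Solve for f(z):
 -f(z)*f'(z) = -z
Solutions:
 f(z) = -sqrt(C1 + z^2)
 f(z) = sqrt(C1 + z^2)


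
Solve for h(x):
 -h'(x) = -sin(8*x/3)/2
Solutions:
 h(x) = C1 - 3*cos(8*x/3)/16


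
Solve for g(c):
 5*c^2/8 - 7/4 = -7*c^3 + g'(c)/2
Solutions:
 g(c) = C1 + 7*c^4/2 + 5*c^3/12 - 7*c/2


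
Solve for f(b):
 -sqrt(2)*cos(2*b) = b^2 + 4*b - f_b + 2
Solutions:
 f(b) = C1 + b^3/3 + 2*b^2 + 2*b + sqrt(2)*sin(2*b)/2


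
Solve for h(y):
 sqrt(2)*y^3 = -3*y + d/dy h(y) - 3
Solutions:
 h(y) = C1 + sqrt(2)*y^4/4 + 3*y^2/2 + 3*y


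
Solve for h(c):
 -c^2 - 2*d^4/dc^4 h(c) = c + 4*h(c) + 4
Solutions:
 h(c) = -c^2/4 - c/4 + (C1*sin(2^(3/4)*c/2) + C2*cos(2^(3/4)*c/2))*exp(-2^(3/4)*c/2) + (C3*sin(2^(3/4)*c/2) + C4*cos(2^(3/4)*c/2))*exp(2^(3/4)*c/2) - 1


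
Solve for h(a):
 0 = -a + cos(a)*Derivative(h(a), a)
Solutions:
 h(a) = C1 + Integral(a/cos(a), a)


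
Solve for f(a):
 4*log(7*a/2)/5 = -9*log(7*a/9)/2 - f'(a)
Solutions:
 f(a) = C1 - 53*a*log(a)/10 - 53*a*log(7)/10 + 4*a*log(2)/5 + 53*a/10 + 9*a*log(3)


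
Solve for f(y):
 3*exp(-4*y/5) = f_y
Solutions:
 f(y) = C1 - 15*exp(-4*y/5)/4


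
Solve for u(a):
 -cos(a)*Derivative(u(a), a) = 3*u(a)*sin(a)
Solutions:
 u(a) = C1*cos(a)^3


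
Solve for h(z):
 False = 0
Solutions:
 h(z) = C1 + zoo*z - log(cos(z))/2


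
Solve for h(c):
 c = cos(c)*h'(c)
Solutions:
 h(c) = C1 + Integral(c/cos(c), c)


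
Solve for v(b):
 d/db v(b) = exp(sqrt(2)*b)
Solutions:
 v(b) = C1 + sqrt(2)*exp(sqrt(2)*b)/2


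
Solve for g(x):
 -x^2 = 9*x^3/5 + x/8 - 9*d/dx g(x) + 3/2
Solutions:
 g(x) = C1 + x^4/20 + x^3/27 + x^2/144 + x/6


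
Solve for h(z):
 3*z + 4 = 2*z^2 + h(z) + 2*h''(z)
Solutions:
 h(z) = C1*sin(sqrt(2)*z/2) + C2*cos(sqrt(2)*z/2) - 2*z^2 + 3*z + 12


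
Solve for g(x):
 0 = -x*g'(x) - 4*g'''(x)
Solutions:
 g(x) = C1 + Integral(C2*airyai(-2^(1/3)*x/2) + C3*airybi(-2^(1/3)*x/2), x)


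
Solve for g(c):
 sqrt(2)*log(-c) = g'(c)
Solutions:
 g(c) = C1 + sqrt(2)*c*log(-c) - sqrt(2)*c


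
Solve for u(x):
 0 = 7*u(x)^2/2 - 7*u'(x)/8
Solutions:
 u(x) = -1/(C1 + 4*x)


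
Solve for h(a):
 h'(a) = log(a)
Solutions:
 h(a) = C1 + a*log(a) - a


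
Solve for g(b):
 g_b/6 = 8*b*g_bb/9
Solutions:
 g(b) = C1 + C2*b^(19/16)


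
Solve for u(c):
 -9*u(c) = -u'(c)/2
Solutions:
 u(c) = C1*exp(18*c)


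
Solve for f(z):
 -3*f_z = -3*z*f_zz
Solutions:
 f(z) = C1 + C2*z^2


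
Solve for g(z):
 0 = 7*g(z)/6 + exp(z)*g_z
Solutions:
 g(z) = C1*exp(7*exp(-z)/6)


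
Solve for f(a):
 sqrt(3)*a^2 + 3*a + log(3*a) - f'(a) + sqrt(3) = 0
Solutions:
 f(a) = C1 + sqrt(3)*a^3/3 + 3*a^2/2 + a*log(a) - a + a*log(3) + sqrt(3)*a


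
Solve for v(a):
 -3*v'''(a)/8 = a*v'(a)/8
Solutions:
 v(a) = C1 + Integral(C2*airyai(-3^(2/3)*a/3) + C3*airybi(-3^(2/3)*a/3), a)


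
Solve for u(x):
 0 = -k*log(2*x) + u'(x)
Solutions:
 u(x) = C1 + k*x*log(x) - k*x + k*x*log(2)


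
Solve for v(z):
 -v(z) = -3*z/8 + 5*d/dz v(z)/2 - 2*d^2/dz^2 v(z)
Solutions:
 v(z) = C1*exp(z*(5 - sqrt(57))/8) + C2*exp(z*(5 + sqrt(57))/8) + 3*z/8 - 15/16


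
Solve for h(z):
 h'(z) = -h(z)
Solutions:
 h(z) = C1*exp(-z)


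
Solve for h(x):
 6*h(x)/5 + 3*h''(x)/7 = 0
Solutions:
 h(x) = C1*sin(sqrt(70)*x/5) + C2*cos(sqrt(70)*x/5)


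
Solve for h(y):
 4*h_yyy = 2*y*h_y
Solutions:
 h(y) = C1 + Integral(C2*airyai(2^(2/3)*y/2) + C3*airybi(2^(2/3)*y/2), y)


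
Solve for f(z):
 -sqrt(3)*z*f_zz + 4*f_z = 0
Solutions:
 f(z) = C1 + C2*z^(1 + 4*sqrt(3)/3)


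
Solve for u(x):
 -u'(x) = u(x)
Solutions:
 u(x) = C1*exp(-x)


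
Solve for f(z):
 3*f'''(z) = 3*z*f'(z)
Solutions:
 f(z) = C1 + Integral(C2*airyai(z) + C3*airybi(z), z)


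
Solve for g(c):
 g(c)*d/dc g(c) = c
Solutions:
 g(c) = -sqrt(C1 + c^2)
 g(c) = sqrt(C1 + c^2)


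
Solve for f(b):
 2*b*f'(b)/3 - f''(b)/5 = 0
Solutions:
 f(b) = C1 + C2*erfi(sqrt(15)*b/3)


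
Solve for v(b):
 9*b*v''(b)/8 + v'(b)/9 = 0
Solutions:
 v(b) = C1 + C2*b^(73/81)


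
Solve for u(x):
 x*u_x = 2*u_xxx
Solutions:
 u(x) = C1 + Integral(C2*airyai(2^(2/3)*x/2) + C3*airybi(2^(2/3)*x/2), x)


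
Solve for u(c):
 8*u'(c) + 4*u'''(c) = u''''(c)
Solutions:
 u(c) = C1 + C2*exp(c*(-2^(2/3)*(3*sqrt(177) + 43)^(1/3) - 8*2^(1/3)/(3*sqrt(177) + 43)^(1/3) + 8)/6)*sin(2^(1/3)*sqrt(3)*c*(-2^(1/3)*(3*sqrt(177) + 43)^(1/3) + 8/(3*sqrt(177) + 43)^(1/3))/6) + C3*exp(c*(-2^(2/3)*(3*sqrt(177) + 43)^(1/3) - 8*2^(1/3)/(3*sqrt(177) + 43)^(1/3) + 8)/6)*cos(2^(1/3)*sqrt(3)*c*(-2^(1/3)*(3*sqrt(177) + 43)^(1/3) + 8/(3*sqrt(177) + 43)^(1/3))/6) + C4*exp(c*(8*2^(1/3)/(3*sqrt(177) + 43)^(1/3) + 4 + 2^(2/3)*(3*sqrt(177) + 43)^(1/3))/3)


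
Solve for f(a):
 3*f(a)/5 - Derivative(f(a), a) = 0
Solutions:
 f(a) = C1*exp(3*a/5)


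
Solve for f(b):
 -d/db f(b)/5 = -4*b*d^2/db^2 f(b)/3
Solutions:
 f(b) = C1 + C2*b^(23/20)


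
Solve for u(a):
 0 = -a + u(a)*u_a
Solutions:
 u(a) = -sqrt(C1 + a^2)
 u(a) = sqrt(C1 + a^2)


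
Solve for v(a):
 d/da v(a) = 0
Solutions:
 v(a) = C1


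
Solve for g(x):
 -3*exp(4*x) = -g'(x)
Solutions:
 g(x) = C1 + 3*exp(4*x)/4


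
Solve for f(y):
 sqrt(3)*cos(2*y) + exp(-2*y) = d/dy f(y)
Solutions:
 f(y) = C1 + sqrt(3)*sin(2*y)/2 - exp(-2*y)/2


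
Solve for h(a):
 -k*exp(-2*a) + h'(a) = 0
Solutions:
 h(a) = C1 - k*exp(-2*a)/2


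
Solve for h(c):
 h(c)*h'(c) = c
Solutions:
 h(c) = -sqrt(C1 + c^2)
 h(c) = sqrt(C1 + c^2)


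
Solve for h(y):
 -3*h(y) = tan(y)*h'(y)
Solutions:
 h(y) = C1/sin(y)^3


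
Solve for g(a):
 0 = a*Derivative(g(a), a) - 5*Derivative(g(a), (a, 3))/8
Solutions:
 g(a) = C1 + Integral(C2*airyai(2*5^(2/3)*a/5) + C3*airybi(2*5^(2/3)*a/5), a)


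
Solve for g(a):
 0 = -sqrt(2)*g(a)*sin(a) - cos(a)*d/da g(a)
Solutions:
 g(a) = C1*cos(a)^(sqrt(2))


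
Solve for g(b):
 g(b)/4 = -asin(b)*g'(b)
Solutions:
 g(b) = C1*exp(-Integral(1/asin(b), b)/4)


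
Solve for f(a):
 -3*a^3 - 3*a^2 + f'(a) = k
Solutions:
 f(a) = C1 + 3*a^4/4 + a^3 + a*k


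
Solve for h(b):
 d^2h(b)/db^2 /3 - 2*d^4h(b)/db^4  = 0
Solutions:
 h(b) = C1 + C2*b + C3*exp(-sqrt(6)*b/6) + C4*exp(sqrt(6)*b/6)


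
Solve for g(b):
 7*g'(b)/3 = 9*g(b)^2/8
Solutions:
 g(b) = -56/(C1 + 27*b)


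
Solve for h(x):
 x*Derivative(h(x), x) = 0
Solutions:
 h(x) = C1


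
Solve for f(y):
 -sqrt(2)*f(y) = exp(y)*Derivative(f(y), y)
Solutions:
 f(y) = C1*exp(sqrt(2)*exp(-y))


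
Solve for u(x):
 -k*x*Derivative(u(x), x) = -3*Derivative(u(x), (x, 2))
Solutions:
 u(x) = Piecewise((-sqrt(6)*sqrt(pi)*C1*erf(sqrt(6)*x*sqrt(-k)/6)/(2*sqrt(-k)) - C2, (k > 0) | (k < 0)), (-C1*x - C2, True))


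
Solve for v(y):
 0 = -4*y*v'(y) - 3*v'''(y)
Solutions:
 v(y) = C1 + Integral(C2*airyai(-6^(2/3)*y/3) + C3*airybi(-6^(2/3)*y/3), y)


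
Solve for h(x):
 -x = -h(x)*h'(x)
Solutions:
 h(x) = -sqrt(C1 + x^2)
 h(x) = sqrt(C1 + x^2)


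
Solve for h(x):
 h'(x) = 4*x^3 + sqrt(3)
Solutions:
 h(x) = C1 + x^4 + sqrt(3)*x


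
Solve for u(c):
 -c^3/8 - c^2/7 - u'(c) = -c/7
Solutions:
 u(c) = C1 - c^4/32 - c^3/21 + c^2/14


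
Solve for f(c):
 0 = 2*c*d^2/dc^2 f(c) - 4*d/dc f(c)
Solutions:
 f(c) = C1 + C2*c^3


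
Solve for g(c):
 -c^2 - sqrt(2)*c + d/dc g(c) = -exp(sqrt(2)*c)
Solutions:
 g(c) = C1 + c^3/3 + sqrt(2)*c^2/2 - sqrt(2)*exp(sqrt(2)*c)/2


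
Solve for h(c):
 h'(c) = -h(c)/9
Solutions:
 h(c) = C1*exp(-c/9)


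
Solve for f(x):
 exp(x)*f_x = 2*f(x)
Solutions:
 f(x) = C1*exp(-2*exp(-x))


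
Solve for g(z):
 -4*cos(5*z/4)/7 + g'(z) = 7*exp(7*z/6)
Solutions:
 g(z) = C1 + 6*exp(7*z/6) + 16*sin(5*z/4)/35


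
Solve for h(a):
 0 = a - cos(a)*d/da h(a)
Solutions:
 h(a) = C1 + Integral(a/cos(a), a)


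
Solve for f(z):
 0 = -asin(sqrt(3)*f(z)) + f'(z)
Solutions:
 Integral(1/asin(sqrt(3)*_y), (_y, f(z))) = C1 + z


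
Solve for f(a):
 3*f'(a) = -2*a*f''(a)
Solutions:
 f(a) = C1 + C2/sqrt(a)


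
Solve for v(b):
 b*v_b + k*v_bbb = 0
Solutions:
 v(b) = C1 + Integral(C2*airyai(b*(-1/k)^(1/3)) + C3*airybi(b*(-1/k)^(1/3)), b)


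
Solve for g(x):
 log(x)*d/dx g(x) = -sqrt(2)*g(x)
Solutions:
 g(x) = C1*exp(-sqrt(2)*li(x))


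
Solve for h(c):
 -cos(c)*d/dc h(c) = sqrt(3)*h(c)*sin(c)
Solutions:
 h(c) = C1*cos(c)^(sqrt(3))


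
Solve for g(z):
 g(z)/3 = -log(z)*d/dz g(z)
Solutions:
 g(z) = C1*exp(-li(z)/3)


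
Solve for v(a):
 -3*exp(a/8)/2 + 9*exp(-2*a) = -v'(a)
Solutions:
 v(a) = C1 + 12*exp(a/8) + 9*exp(-2*a)/2


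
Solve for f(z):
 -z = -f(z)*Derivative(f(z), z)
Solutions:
 f(z) = -sqrt(C1 + z^2)
 f(z) = sqrt(C1 + z^2)


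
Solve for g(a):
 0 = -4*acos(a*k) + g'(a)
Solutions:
 g(a) = C1 + 4*Piecewise((a*acos(a*k) - sqrt(-a^2*k^2 + 1)/k, Ne(k, 0)), (pi*a/2, True))


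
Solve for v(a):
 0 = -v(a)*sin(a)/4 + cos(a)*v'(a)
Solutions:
 v(a) = C1/cos(a)^(1/4)


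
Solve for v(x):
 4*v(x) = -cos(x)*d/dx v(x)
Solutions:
 v(x) = C1*(sin(x)^2 - 2*sin(x) + 1)/(sin(x)^2 + 2*sin(x) + 1)


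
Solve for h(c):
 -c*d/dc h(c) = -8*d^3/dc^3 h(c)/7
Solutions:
 h(c) = C1 + Integral(C2*airyai(7^(1/3)*c/2) + C3*airybi(7^(1/3)*c/2), c)


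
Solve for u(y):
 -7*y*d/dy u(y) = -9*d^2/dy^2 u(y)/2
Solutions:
 u(y) = C1 + C2*erfi(sqrt(7)*y/3)


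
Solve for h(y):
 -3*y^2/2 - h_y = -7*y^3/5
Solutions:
 h(y) = C1 + 7*y^4/20 - y^3/2


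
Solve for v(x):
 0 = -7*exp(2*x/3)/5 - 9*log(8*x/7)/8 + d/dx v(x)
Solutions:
 v(x) = C1 + 9*x*log(x)/8 + 9*x*(-log(7) - 1 + 3*log(2))/8 + 21*exp(2*x/3)/10


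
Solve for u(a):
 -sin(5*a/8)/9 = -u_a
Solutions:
 u(a) = C1 - 8*cos(5*a/8)/45


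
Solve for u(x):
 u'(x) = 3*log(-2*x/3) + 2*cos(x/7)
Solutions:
 u(x) = C1 + 3*x*log(-x) - 3*x*log(3) - 3*x + 3*x*log(2) + 14*sin(x/7)


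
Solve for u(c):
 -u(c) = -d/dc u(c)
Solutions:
 u(c) = C1*exp(c)


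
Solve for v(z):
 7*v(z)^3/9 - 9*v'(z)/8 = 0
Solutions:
 v(z) = -9*sqrt(2)*sqrt(-1/(C1 + 56*z))/2
 v(z) = 9*sqrt(2)*sqrt(-1/(C1 + 56*z))/2


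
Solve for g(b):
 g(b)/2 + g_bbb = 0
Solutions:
 g(b) = C3*exp(-2^(2/3)*b/2) + (C1*sin(2^(2/3)*sqrt(3)*b/4) + C2*cos(2^(2/3)*sqrt(3)*b/4))*exp(2^(2/3)*b/4)


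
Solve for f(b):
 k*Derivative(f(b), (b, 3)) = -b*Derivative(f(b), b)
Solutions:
 f(b) = C1 + Integral(C2*airyai(b*(-1/k)^(1/3)) + C3*airybi(b*(-1/k)^(1/3)), b)


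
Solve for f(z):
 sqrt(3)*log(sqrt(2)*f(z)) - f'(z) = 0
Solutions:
 -2*sqrt(3)*Integral(1/(2*log(_y) + log(2)), (_y, f(z)))/3 = C1 - z


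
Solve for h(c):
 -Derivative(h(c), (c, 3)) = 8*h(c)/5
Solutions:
 h(c) = C3*exp(-2*5^(2/3)*c/5) + (C1*sin(sqrt(3)*5^(2/3)*c/5) + C2*cos(sqrt(3)*5^(2/3)*c/5))*exp(5^(2/3)*c/5)


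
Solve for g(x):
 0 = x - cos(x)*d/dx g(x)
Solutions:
 g(x) = C1 + Integral(x/cos(x), x)


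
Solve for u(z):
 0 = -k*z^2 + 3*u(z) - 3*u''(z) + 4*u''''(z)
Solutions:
 u(z) = k*z^2/3 + 2*k/3 + (C1*sin(sqrt(2)*3^(1/4)*z*sin(atan(sqrt(39)/3)/2)/2) + C2*cos(sqrt(2)*3^(1/4)*z*sin(atan(sqrt(39)/3)/2)/2))*exp(-sqrt(2)*3^(1/4)*z*cos(atan(sqrt(39)/3)/2)/2) + (C3*sin(sqrt(2)*3^(1/4)*z*sin(atan(sqrt(39)/3)/2)/2) + C4*cos(sqrt(2)*3^(1/4)*z*sin(atan(sqrt(39)/3)/2)/2))*exp(sqrt(2)*3^(1/4)*z*cos(atan(sqrt(39)/3)/2)/2)


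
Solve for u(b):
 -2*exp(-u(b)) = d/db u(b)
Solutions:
 u(b) = log(C1 - 2*b)


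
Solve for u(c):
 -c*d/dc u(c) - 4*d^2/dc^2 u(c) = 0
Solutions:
 u(c) = C1 + C2*erf(sqrt(2)*c/4)


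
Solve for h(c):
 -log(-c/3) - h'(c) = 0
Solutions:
 h(c) = C1 - c*log(-c) + c*(1 + log(3))


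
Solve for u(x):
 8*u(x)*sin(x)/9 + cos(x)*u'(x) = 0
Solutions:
 u(x) = C1*cos(x)^(8/9)


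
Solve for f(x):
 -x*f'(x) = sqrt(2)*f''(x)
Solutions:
 f(x) = C1 + C2*erf(2^(1/4)*x/2)


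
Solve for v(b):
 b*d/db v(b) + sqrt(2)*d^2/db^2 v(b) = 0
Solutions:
 v(b) = C1 + C2*erf(2^(1/4)*b/2)


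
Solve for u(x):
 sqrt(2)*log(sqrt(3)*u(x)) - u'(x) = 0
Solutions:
 -sqrt(2)*Integral(1/(2*log(_y) + log(3)), (_y, u(x))) = C1 - x


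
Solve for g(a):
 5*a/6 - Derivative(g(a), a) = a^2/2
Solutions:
 g(a) = C1 - a^3/6 + 5*a^2/12


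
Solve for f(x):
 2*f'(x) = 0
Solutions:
 f(x) = C1


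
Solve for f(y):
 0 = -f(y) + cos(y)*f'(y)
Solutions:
 f(y) = C1*sqrt(sin(y) + 1)/sqrt(sin(y) - 1)


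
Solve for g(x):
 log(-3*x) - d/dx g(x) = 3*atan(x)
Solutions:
 g(x) = C1 + x*log(-x) - 3*x*atan(x) - x + x*log(3) + 3*log(x^2 + 1)/2


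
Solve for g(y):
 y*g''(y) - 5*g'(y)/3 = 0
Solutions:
 g(y) = C1 + C2*y^(8/3)


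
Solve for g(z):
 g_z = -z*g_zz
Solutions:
 g(z) = C1 + C2*log(z)


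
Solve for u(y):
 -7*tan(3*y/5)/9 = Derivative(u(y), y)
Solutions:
 u(y) = C1 + 35*log(cos(3*y/5))/27


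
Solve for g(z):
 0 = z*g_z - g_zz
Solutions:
 g(z) = C1 + C2*erfi(sqrt(2)*z/2)


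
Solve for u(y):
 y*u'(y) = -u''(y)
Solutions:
 u(y) = C1 + C2*erf(sqrt(2)*y/2)


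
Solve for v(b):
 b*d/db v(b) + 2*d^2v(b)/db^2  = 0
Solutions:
 v(b) = C1 + C2*erf(b/2)


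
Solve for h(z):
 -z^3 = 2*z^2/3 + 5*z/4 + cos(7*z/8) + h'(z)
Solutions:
 h(z) = C1 - z^4/4 - 2*z^3/9 - 5*z^2/8 - 8*sin(7*z/8)/7


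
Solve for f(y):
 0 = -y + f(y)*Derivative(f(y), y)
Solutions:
 f(y) = -sqrt(C1 + y^2)
 f(y) = sqrt(C1 + y^2)


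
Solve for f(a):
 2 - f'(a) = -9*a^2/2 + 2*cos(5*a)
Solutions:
 f(a) = C1 + 3*a^3/2 + 2*a - 2*sin(5*a)/5


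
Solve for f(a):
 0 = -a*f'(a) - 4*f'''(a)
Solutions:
 f(a) = C1 + Integral(C2*airyai(-2^(1/3)*a/2) + C3*airybi(-2^(1/3)*a/2), a)


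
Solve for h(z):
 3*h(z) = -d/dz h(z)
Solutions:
 h(z) = C1*exp(-3*z)


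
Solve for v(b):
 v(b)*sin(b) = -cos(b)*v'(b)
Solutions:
 v(b) = C1*cos(b)


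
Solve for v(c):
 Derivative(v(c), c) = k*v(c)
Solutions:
 v(c) = C1*exp(c*k)


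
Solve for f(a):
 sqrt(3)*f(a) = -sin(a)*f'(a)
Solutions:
 f(a) = C1*(cos(a) + 1)^(sqrt(3)/2)/(cos(a) - 1)^(sqrt(3)/2)


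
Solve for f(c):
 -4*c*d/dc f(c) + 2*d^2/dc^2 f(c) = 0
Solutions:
 f(c) = C1 + C2*erfi(c)


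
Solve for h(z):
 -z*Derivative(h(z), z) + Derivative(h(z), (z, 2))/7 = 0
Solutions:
 h(z) = C1 + C2*erfi(sqrt(14)*z/2)


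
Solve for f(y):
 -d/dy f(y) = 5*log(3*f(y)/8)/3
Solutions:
 -3*Integral(1/(-log(_y) - log(3) + 3*log(2)), (_y, f(y)))/5 = C1 - y


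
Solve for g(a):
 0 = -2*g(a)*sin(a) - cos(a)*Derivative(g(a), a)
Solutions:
 g(a) = C1*cos(a)^2


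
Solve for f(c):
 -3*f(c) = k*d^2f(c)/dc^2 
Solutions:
 f(c) = C1*exp(-sqrt(3)*c*sqrt(-1/k)) + C2*exp(sqrt(3)*c*sqrt(-1/k))


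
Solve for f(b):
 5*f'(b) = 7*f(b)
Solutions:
 f(b) = C1*exp(7*b/5)


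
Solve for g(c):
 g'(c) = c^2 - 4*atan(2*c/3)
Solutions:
 g(c) = C1 + c^3/3 - 4*c*atan(2*c/3) + 3*log(4*c^2 + 9)


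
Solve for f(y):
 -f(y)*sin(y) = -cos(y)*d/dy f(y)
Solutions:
 f(y) = C1/cos(y)


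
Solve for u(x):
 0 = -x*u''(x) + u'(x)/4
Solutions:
 u(x) = C1 + C2*x^(5/4)


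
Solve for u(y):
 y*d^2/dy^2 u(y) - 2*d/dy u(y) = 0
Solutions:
 u(y) = C1 + C2*y^3


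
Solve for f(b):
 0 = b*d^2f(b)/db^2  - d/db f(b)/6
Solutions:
 f(b) = C1 + C2*b^(7/6)


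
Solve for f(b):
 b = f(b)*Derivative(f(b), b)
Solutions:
 f(b) = -sqrt(C1 + b^2)
 f(b) = sqrt(C1 + b^2)


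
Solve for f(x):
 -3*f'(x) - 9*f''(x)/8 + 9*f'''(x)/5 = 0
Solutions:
 f(x) = C1 + C2*exp(x*(15 - sqrt(4065))/48) + C3*exp(x*(15 + sqrt(4065))/48)


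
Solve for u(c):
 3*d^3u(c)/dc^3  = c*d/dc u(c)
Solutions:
 u(c) = C1 + Integral(C2*airyai(3^(2/3)*c/3) + C3*airybi(3^(2/3)*c/3), c)


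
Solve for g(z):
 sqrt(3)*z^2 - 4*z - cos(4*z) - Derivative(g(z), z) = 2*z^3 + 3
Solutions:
 g(z) = C1 - z^4/2 + sqrt(3)*z^3/3 - 2*z^2 - 3*z - sin(4*z)/4


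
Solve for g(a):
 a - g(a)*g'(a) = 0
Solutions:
 g(a) = -sqrt(C1 + a^2)
 g(a) = sqrt(C1 + a^2)


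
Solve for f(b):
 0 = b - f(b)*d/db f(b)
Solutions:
 f(b) = -sqrt(C1 + b^2)
 f(b) = sqrt(C1 + b^2)


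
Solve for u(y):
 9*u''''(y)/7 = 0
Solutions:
 u(y) = C1 + C2*y + C3*y^2 + C4*y^3


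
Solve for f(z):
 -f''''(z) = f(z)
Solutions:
 f(z) = (C1*sin(sqrt(2)*z/2) + C2*cos(sqrt(2)*z/2))*exp(-sqrt(2)*z/2) + (C3*sin(sqrt(2)*z/2) + C4*cos(sqrt(2)*z/2))*exp(sqrt(2)*z/2)


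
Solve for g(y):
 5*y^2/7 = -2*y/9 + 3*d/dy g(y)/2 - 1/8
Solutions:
 g(y) = C1 + 10*y^3/63 + 2*y^2/27 + y/12


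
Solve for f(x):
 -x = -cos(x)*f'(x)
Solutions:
 f(x) = C1 + Integral(x/cos(x), x)


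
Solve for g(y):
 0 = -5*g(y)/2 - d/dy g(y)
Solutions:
 g(y) = C1*exp(-5*y/2)


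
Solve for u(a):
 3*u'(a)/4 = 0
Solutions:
 u(a) = C1


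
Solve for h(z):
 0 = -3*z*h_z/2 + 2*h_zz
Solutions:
 h(z) = C1 + C2*erfi(sqrt(6)*z/4)


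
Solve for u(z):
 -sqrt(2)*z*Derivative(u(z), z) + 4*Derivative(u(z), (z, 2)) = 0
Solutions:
 u(z) = C1 + C2*erfi(2^(3/4)*z/4)


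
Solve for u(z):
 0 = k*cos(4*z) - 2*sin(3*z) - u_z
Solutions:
 u(z) = C1 + k*sin(4*z)/4 + 2*cos(3*z)/3


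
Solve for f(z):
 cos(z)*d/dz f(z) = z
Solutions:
 f(z) = C1 + Integral(z/cos(z), z)


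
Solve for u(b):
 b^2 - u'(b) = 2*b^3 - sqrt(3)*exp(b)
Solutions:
 u(b) = C1 - b^4/2 + b^3/3 + sqrt(3)*exp(b)


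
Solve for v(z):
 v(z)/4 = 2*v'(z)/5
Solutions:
 v(z) = C1*exp(5*z/8)
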